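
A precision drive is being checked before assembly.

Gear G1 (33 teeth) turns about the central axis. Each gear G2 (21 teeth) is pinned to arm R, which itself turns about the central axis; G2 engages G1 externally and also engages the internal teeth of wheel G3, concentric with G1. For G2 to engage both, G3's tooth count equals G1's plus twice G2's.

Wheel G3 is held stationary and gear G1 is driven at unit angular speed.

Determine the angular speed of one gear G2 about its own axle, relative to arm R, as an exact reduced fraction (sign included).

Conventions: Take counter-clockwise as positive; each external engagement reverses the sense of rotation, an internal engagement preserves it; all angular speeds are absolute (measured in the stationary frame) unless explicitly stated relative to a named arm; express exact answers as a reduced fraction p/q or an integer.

recognized (axles ride arm R): planetary set, 33/21/75 teeth
ring teeth: 33 + 2·21 = 75
33(ω_sun−ω_arm) = −75(ω_ring−ω_arm),  ω_ring = 0, ω_sun = 1
33(1−ω_arm) = −75(0−ω_arm)  ⇒  108·ω_arm = 33  ⇒  ω_arm = 11/36
sun–planet mesh: 33·(1−11/36) = −21·(ω_p−ω_arm)  ⇒  ω_p−ω_arm = -275/252
exact speed ratio = -275/252

-275/252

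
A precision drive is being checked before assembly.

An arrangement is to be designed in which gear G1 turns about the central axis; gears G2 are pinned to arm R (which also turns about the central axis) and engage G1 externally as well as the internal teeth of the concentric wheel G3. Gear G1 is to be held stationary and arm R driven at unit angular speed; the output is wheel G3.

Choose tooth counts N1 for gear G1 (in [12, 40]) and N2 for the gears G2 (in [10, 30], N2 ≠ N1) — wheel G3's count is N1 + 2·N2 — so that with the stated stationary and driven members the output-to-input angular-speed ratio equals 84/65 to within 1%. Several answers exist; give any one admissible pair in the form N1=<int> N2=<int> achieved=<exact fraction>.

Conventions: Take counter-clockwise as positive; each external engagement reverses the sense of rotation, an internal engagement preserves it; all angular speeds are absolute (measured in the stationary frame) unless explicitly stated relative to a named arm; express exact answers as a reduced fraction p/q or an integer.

planetary set to be sized for 84/65 (Willis relation)
Willis with ω_sun = 0: ω_ring/ω_arm = (N1+N3)/N3; set equal to 84/65  ⇒  N3/N1 = 1/(84/65 − 1) = 65/19
N3 = N1 + 2·N2  ⇒  N2/N1 = (N3/N1 − 1)/2 = (65/19 − 1)/2 = 23/19
smallest multiple with N1 ≥ 12 and N2 ≥ 10: k = 1  ⇒  N1 = 1·19 = 19, N2 = 1·23 = 23 (N1 ≤ 40, N2 ≤ 30, N2 ≠ N1 ✓), N3 = 19 + 2·23 = 65
check: (N1+N3)/N3 with N1 = 19, N3 = 65 gives 84/65; |achieved − target| = 0 ≤ 21/1625 ✓

N1=19 N2=23 achieved=84/65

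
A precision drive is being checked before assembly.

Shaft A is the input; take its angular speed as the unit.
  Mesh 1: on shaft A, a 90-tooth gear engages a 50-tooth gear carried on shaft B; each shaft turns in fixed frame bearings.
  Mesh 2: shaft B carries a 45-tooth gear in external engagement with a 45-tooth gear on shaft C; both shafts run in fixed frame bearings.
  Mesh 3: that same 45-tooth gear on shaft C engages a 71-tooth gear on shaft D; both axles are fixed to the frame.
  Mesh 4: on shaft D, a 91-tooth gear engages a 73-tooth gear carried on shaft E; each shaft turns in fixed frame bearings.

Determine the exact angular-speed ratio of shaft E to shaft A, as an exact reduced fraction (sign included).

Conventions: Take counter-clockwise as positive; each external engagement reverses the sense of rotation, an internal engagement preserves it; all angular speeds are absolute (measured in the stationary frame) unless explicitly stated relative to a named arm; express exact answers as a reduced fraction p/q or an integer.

7371/5183

class = fixed-axis compound train [4 meshes; 4 ratios multiply, 4 sense flips]
mesh 1 [90T→50T]: running ratio 9/5, sense −
mesh 2 [45T→45T]: running ratio 9/5, sense +
mesh 3 [45T→71T]: running ratio 81/71, sense −
mesh 4 [91T→73T]: running ratio 7371/5183, sense +
ω_out/ω_in = 7371/5183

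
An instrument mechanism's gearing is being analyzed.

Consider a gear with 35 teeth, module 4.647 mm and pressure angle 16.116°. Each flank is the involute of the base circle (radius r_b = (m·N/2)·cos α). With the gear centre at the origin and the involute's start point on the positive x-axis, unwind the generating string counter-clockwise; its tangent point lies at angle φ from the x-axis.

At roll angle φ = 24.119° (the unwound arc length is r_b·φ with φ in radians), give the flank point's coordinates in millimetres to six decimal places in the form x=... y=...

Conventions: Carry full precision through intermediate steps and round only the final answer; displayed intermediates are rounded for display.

single-mesh involute tooth geometry (35T wheel at module 4.647)
pitch radius r_p = m·N/2 = 4.647·35/2 = 81.322500
base radius r_b = r_p·cos α = 81.322500·cos 16.116° = 78.126662
roll angle φ = 24.119° = 0.42095596 rad
x = r_b·(cos φ + φ·sin φ) = 84.745184
y = r_b·(sin φ − φ·cos φ) = 1.908414

x=84.745184 y=1.908414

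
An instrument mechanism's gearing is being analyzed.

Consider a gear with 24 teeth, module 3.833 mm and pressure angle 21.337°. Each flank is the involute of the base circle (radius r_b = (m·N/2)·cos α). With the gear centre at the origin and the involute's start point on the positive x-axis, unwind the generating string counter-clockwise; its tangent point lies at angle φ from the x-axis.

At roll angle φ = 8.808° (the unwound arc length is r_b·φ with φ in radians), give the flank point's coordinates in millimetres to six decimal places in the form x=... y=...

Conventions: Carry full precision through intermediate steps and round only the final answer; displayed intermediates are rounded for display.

topology: single-mesh involute geometry — m = 3.833, N = 24
pitch radius r_p = m·N/2 = 3.833·24/2 = 45.996000
base radius r_b = r_p·cos α = 45.996000·cos 21.337° = 42.843271
roll angle φ = 8.808° = 0.15372860 rad
x = r_b·(cos φ + φ·sin φ) = 43.346531
y = r_b·(sin φ − φ·cos φ) = 0.051761

x=43.346531 y=0.051761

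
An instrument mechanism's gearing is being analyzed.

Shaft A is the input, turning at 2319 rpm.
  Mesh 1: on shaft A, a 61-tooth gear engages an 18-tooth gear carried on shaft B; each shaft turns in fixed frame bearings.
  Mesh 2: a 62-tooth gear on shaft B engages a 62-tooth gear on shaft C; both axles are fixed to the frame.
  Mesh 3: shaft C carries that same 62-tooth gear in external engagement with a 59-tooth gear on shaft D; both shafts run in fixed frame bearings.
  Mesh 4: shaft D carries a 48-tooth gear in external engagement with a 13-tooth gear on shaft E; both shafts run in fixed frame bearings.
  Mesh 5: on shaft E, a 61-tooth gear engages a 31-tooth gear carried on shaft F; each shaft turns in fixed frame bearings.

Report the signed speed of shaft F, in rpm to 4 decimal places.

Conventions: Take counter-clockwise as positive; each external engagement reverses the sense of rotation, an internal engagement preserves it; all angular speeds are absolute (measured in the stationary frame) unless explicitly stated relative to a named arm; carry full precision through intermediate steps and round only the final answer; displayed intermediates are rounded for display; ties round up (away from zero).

-60001.7314 rpm

topology: fixed-axis compound train — 5 meshes, A→F
mesh 1 [61T→18T]: ω = 2319.0000×61/18 = 7858.8333 rpm, sense flips to −
mesh 2 [62T→62T]: ω = 7858.8333×62/62 = 7858.8333 rpm, sense flips to +
mesh 3 [62T→59T]: ω = 7858.8333×62/59 = 8258.4350 rpm, sense flips to −
mesh 4 [48T→13T]: ω = 8258.4350×48/13 = 30492.6832 rpm, sense flips to +
mesh 5 [61T→31T]: ω = 30492.6832×61/31 = 60001.7314 rpm, sense flips to −
signed output speed = -60001.7314 rpm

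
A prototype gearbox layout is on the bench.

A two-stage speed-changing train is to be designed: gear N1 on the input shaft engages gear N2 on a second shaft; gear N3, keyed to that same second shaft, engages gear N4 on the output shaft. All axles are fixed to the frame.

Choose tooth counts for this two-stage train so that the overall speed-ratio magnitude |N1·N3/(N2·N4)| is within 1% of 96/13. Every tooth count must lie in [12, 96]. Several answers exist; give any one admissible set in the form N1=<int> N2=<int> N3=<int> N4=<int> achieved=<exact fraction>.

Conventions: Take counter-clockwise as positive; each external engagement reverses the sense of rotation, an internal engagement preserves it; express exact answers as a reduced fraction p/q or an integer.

N1=12 N2=13 N3=96 N4=12 achieved=96/13

2-stage fixed-axis compound train for ratio 96/13
target = 96/13 in lowest terms: an exact hit needs N1·N3 = k·96 and N2·N4 = k·13 for one integer k, every count in [12, 96]; additionally prefer no 1:1 stage (N1 ≠ N2, N3 ≠ N4)
k = 1…11: no 1:1-free in-range split of k·96 and k·13 into factor pairs; take k = 12
k = 12: N1·N3 = 1152 = 12·96, N2·N4 = 156 = 13·12
achieved = 12·96/(13·12) = 96/13; |achieved − target| = 0 ≤ 24/325 ✓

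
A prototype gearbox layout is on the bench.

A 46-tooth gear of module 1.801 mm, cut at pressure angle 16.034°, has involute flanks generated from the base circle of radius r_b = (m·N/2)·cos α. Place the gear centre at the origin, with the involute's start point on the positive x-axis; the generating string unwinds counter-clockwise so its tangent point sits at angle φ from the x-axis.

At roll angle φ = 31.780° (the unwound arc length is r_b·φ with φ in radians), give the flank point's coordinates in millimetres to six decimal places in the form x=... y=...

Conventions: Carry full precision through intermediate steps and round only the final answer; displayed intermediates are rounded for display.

single-mesh involute tooth geometry (46T wheel at module 1.801)
pitch radius r_p = m·N/2 = 1.801·46/2 = 41.423000
base radius r_b = r_p·cos α = 41.423000·cos 16.034° = 39.811561
roll angle φ = 31.780° = 0.55466564 rad
x = r_b·(cos φ + φ·sin φ) = 45.472617
y = r_b·(sin φ − φ·cos φ) = 2.195640

x=45.472617 y=2.195640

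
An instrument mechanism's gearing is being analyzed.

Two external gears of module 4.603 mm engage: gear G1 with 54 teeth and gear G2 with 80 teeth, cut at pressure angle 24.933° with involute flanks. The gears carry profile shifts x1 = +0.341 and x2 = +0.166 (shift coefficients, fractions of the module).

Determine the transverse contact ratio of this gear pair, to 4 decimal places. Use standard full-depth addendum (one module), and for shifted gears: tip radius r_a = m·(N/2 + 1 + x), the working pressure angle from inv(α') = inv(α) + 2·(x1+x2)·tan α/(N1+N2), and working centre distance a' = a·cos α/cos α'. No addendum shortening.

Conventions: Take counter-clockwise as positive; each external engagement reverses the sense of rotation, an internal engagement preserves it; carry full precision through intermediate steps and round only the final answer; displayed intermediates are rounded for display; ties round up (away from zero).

1.5215

class = single-mesh tooth geometry [involute pair 54T × 80T, m = 4.603]
base radii: r_b1 = 112.698180, r_b2 = 166.960267
tip radii: r_a1 = 130.453623, r_a2 = 189.487098
inv(α') = inv(24.933°) + 2·(+0.341+0.166)·tan α/(54+80) = 0.03323971  ⇒  α' = 25.82835°
a' = a·cos α / cos α' = 308.4010·cos 24.933°/cos 25.82835° = 310.695938
action lengths: √(r_a1²−r_b1²) = 65.705920, √(r_a2²−r_b2²) = 89.608200
base pitch p_b = π·m·cos α = 13.113029
CR = (65.705920 + 89.608200 − 310.695938·sin 25.82835°)/13.113029 = 1.521480
contact ratio ≈ 1.5215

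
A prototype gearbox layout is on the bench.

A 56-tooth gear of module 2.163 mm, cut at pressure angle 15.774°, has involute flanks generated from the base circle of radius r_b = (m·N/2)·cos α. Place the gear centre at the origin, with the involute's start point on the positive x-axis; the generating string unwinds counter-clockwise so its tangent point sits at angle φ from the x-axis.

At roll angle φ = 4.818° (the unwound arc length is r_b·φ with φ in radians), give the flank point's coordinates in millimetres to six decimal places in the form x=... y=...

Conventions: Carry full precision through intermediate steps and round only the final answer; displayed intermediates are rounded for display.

x=58.488947 y=0.011544

recognized (one wheel, involute flank): single-mesh tooth geometry, m = 2.163, N = 56
pitch radius r_p = m·N/2 = 2.163·56/2 = 60.564000
base radius r_b = r_p·cos α = 60.564000·cos 15.774° = 58.283248
roll angle φ = 4.818° = 0.08408996 rad
x = r_b·(cos φ + φ·sin φ) = 58.488947
y = r_b·(sin φ − φ·cos φ) = 0.011544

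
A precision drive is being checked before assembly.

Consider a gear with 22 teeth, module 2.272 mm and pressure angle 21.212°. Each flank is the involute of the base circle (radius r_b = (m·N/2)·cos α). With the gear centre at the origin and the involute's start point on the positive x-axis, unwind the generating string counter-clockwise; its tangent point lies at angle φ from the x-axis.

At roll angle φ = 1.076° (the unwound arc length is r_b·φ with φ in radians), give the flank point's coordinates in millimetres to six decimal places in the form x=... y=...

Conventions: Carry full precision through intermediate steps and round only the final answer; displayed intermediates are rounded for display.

x=23.302851 y=0.000051

single-mesh involute tooth geometry (22T wheel at module 2.272)
pitch radius r_p = m·N/2 = 2.272·22/2 = 24.992000
base radius r_b = r_p·cos α = 24.992000·cos 21.212° = 23.298743
roll angle φ = 1.076° = 0.01877974 rad
x = r_b·(cos φ + φ·sin φ) = 23.302851
y = r_b·(sin φ − φ·cos φ) = 0.000051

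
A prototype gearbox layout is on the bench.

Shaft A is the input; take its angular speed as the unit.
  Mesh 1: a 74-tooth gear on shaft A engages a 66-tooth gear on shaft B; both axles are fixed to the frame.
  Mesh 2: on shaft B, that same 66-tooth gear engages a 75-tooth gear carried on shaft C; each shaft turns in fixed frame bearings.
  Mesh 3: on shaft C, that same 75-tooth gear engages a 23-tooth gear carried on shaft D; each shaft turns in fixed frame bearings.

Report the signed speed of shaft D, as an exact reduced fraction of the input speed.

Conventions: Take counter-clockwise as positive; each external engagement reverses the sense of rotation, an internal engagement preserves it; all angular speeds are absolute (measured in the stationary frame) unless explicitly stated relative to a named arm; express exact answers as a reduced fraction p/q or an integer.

3-mesh fixed-axis compound train (all bearings frame-fixed)
mesh 1 [74T→66T]: |ω|/ω_in = 1×74/66 = 37/33, sense flips to −
mesh 2 [66T→75T]: |ω|/ω_in = (37/33)×66/75 = 74/75, sense flips to +
mesh 3 [75T→23T]: |ω|/ω_in = (74/75)×75/23 = 74/23, sense flips to −
signed output speed (× input speed) = -74/23

-74/23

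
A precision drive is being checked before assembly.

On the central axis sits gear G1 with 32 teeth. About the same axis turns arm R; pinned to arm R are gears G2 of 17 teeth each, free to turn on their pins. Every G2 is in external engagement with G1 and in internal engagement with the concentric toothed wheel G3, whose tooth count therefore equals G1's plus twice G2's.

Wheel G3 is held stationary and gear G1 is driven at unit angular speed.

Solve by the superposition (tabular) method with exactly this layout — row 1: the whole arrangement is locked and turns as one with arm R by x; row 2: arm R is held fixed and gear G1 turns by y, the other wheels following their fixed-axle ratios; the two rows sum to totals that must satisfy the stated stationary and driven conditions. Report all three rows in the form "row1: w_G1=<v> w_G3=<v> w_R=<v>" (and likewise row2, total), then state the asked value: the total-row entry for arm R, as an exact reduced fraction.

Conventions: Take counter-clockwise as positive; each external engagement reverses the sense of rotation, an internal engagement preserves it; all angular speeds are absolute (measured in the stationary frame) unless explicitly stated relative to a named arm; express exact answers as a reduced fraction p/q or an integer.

class = planetary set [G3 = 32+2·17 = 66; Willis about the carrier]
row 1: whole set turns with the arm by x
row 2 (arm held, sun turns y): ω_ring = −(32/66)·y, ω_arm = 0
boundary: total ω_ring = x − (32/66)·y = 0 and total ω_sun = x + y = 1  ⇒  y = 33/49, x = 16/49
row 2 ring = −(32/66)·33/49 = -16/49
totals (row 1 + row 2): sun 16/49 + 33/49 = 1, ring 16/49 + (-16/49) = 0, arm 16/49 + 0 = 16/49
asked cell (total, arm) = 16/49

row1: w_G1=16/49 w_G3=16/49 w_R=16/49
row2: w_G1=33/49 w_G3=-16/49 w_R=0
total: w_G1=1 w_G3=0 w_R=16/49
asked value: 16/49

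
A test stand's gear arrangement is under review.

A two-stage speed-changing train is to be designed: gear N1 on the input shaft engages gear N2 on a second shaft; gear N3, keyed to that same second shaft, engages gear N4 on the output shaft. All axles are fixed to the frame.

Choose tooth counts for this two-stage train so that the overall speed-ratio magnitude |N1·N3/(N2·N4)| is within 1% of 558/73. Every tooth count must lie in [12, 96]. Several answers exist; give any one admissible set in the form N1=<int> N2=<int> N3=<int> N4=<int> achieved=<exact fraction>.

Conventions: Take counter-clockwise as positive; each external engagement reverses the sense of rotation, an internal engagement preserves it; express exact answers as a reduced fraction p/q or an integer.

topology: fixed-axis compound train — 2 stages, target 558/73
target = 558/73 in lowest terms: an exact hit needs N1·N3 = k·558 and N2·N4 = k·73 for one integer k, every count in [12, 96]; additionally prefer no 1:1 stage (N1 ≠ N2, N3 ≠ N4)
k = 1…11: no 1:1-free in-range split of k·558 and k·73 into factor pairs; take k = 12
k = 12: N1·N3 = 6696 = 72·93, N2·N4 = 876 = 12·73
achieved = 72·93/(12·73) = 558/73; |achieved − target| = 0 ≤ 279/3650 ✓

N1=72 N2=12 N3=93 N4=73 achieved=558/73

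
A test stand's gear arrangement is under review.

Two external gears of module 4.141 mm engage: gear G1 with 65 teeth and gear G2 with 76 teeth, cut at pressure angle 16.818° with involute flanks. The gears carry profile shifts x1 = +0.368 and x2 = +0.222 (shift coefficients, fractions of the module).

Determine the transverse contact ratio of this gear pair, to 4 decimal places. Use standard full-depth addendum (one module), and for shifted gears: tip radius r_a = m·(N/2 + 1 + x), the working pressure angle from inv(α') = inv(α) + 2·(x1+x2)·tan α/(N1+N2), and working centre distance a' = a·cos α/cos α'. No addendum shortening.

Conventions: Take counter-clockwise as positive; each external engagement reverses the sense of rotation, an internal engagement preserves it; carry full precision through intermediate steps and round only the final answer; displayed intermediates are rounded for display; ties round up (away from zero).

1.9230

class = single-mesh tooth geometry [involute pair 65T × 76T, m = 4.141]
base radii: r_b1 = 128.826225, r_b2 = 150.627586
tip radii: r_a1 = 140.247388, r_a2 = 162.418302
inv(α') = inv(16.818°) + 2·(+0.368+0.222)·tan α/(65+76) = 0.01126071  ⇒  α' = 18.26724°
a' = a·cos α / cos α' = 291.9405·cos 16.818°/cos 18.26724° = 294.284314
action lengths: √(r_a1²−r_b1²) = 55.435852, √(r_a2²−r_b2²) = 60.753891
base pitch p_b = π·m·cos α = 12.452908
CR = (55.435852 + 60.753891 − 294.284314·sin 18.26724°)/12.452908 = 1.922960
contact ratio ≈ 1.9230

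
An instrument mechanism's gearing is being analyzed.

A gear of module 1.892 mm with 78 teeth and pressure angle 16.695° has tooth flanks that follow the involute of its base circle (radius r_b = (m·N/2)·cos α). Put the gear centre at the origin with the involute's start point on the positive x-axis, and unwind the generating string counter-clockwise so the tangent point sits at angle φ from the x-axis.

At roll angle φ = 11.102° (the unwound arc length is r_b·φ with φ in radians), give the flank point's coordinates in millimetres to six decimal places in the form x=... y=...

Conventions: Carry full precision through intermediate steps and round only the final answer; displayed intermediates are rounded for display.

recognized (one wheel, involute flank): single-mesh tooth geometry, m = 1.892, N = 78
pitch radius r_p = m·N/2 = 1.892·78/2 = 73.788000
base radius r_b = r_p·cos α = 73.788000·cos 16.695° = 70.677656
roll angle φ = 11.102° = 0.19376645 rad
x = r_b·(cos φ + φ·sin φ) = 71.992040
y = r_b·(sin φ − φ·cos φ) = 0.170752

x=71.992040 y=0.170752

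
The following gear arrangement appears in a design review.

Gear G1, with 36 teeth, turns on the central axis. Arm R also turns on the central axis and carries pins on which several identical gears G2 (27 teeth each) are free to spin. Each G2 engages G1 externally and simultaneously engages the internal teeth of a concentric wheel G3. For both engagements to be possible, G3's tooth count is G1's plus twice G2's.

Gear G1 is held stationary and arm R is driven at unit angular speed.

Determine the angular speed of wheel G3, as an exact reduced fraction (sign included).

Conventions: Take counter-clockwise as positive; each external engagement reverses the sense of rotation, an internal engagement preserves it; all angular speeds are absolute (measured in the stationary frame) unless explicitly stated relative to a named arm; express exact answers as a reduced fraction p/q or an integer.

topology: planetary set — G1 36T / G2 27T / G3 90T, arm = carrier (Willis)
ring teeth: 36 + 2·27 = 90
36(ω_sun−ω_arm) = −90(ω_ring−ω_arm),  ω_sun = 0, ω_arm = 1
ω_ring = 1 − (36/90)(0−1) = 7/5
exact speed ratio = 7/5

7/5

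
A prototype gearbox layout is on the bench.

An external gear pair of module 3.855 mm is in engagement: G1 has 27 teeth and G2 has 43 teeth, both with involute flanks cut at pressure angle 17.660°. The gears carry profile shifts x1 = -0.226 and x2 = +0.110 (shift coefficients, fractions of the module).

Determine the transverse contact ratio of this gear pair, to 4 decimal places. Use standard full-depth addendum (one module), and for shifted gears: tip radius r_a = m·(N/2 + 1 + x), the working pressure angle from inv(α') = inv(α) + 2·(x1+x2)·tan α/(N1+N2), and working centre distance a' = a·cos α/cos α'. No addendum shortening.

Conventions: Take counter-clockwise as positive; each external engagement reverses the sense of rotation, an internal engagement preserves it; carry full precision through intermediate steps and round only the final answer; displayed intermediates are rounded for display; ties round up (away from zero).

class = single-mesh tooth geometry [involute pair 27T × 43T, m = 3.855]
base radii: r_b1 = 49.589919, r_b2 = 78.976538
tip radii: r_a1 = 55.026270, r_a2 = 87.161550
inv(α') = inv(17.660°) + 2·(-0.226+0.110)·tan α/(27+43) = 0.00909132  ⇒  α' = 17.04073°
a' = a·cos α / cos α' = 134.9250·cos 17.660°/cos 17.04073° = 134.470144
action lengths: √(r_a1²−r_b1²) = 23.848067, √(r_a2²−r_b2²) = 36.876038
base pitch p_b = π·m·cos α = 11.540098
CR = (23.848067 + 36.876038 − 134.470144·sin 17.04073°)/11.540098 = 1.847249
contact ratio ≈ 1.8472

1.8472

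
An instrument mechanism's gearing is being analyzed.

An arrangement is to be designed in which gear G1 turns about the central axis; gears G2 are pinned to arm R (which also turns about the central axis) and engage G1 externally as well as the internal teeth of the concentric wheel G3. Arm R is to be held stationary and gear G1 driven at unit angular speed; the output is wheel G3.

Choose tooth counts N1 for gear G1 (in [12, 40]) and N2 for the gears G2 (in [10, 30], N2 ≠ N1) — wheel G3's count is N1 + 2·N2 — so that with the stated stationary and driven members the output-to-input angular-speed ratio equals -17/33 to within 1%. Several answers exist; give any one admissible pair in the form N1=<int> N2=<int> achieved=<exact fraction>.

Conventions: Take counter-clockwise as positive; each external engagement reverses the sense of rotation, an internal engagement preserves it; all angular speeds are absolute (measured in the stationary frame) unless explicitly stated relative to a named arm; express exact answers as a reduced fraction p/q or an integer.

class = planetary set [ratio -17/33 wanted; Willis about the carrier]
Willis with ω_arm = 0: ω_ring/ω_sun = −N1/N3; set equal to -17/33  ⇒  N3/N1 = −1/(-17/33) = 33/17
N3 = N1 + 2·N2  ⇒  N2/N1 = (N3/N1 − 1)/2 = (33/17 − 1)/2 = 8/17
smallest multiple with N1 ≥ 12 and N2 ≥ 10: k = 2  ⇒  N1 = 2·17 = 34, N2 = 2·8 = 16 (N1 ≤ 40, N2 ≤ 30, N2 ≠ N1 ✓), N3 = 34 + 2·16 = 66
check: −N1/N3 with N1 = 34, N3 = 66 gives -17/33; |achieved − target| = 0 ≤ 17/3300 ✓

N1=34 N2=16 achieved=-17/33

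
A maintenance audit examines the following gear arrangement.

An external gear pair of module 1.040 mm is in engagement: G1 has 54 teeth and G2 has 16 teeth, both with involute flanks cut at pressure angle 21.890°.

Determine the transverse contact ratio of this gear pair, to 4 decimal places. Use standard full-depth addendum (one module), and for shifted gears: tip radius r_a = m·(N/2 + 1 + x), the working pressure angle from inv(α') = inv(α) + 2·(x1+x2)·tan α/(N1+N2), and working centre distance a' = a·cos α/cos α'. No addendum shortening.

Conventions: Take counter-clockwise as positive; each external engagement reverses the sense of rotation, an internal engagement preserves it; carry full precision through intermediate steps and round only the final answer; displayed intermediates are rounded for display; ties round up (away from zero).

1.5585

class = single-mesh tooth geometry [involute pair 54T × 16T, m = 1.040]
base radii: r_b1 = 26.055470, r_b2 = 7.720139
tip radii: r_a1 = 29.120000, r_a2 = 9.360000
no profile shift: α' = α, a' = a
action lengths: √(r_a1²−r_b1²) = 13.003342, √(r_a2²−r_b2²) = 5.292358
base pitch p_b = π·m·cos α = 3.031692
CR = (13.003342 + 5.292358 − 36.400000·sin 21.89000°)/3.031692 = 1.558483
contact ratio ≈ 1.5585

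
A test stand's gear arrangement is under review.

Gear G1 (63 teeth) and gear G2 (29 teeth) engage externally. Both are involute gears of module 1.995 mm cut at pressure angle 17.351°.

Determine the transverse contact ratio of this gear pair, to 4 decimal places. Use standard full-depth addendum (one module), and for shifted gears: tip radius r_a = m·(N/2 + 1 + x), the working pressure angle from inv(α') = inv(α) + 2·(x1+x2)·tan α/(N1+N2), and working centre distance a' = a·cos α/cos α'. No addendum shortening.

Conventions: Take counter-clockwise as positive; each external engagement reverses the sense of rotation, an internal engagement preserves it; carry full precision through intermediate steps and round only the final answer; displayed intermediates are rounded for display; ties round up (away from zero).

recognized (one external pair, fixed centres): single-mesh tooth geometry, m = 1.995, N1 = 63, N2 = 29
base radii: r_b1 = 59.982897, r_b2 = 27.611175
tip radii: r_a1 = 64.837500, r_a2 = 30.922500
no profile shift: α' = α, a' = a
action lengths: √(r_a1²−r_b1²) = 24.616121, √(r_a2²−r_b2²) = 13.922070
base pitch p_b = π·m·cos α = 5.982280
CR = (24.616121 + 13.922070 − 91.770000·sin 17.35100°)/5.982280 = 1.867201
contact ratio ≈ 1.8672

1.8672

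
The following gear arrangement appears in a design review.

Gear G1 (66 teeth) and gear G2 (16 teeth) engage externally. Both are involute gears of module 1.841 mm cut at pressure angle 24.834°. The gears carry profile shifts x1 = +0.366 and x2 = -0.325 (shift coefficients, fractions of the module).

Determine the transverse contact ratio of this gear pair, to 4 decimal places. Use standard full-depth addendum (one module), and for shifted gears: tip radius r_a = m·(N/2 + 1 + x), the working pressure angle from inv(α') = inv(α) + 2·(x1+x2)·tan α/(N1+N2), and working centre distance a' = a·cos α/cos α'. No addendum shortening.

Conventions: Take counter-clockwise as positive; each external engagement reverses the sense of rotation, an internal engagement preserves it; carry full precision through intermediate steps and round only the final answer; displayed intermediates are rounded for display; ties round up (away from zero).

1.5036

class = single-mesh tooth geometry [involute pair 66T × 16T, m = 1.841]
base radii: r_b1 = 55.135074, r_b2 = 13.366078
tip radii: r_a1 = 63.267806, r_a2 = 15.970675
inv(α') = inv(24.834°) + 2·(+0.366-0.325)·tan α/(66+16) = 0.02981289  ⇒  α' = 24.95711°
a' = a·cos α / cos α' = 75.4810·cos 24.834°/cos 24.95711° = 75.556306
action lengths: √(r_a1²−r_b1²) = 31.031257, √(r_a2²−r_b2²) = 8.741305
base pitch p_b = π·m·cos α = 5.248847
CR = (31.031257 + 8.741305 − 75.556306·sin 24.95711°)/5.248847 = 1.503636
contact ratio ≈ 1.5036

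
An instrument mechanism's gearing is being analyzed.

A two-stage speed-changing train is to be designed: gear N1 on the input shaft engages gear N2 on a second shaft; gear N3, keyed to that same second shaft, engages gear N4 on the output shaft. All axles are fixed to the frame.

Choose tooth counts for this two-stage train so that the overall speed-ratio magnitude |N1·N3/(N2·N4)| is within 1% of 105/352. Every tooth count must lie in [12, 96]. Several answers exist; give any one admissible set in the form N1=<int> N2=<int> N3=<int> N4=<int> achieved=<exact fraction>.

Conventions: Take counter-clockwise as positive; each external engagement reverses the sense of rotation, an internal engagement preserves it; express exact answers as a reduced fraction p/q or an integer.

N1=14 N2=16 N3=15 N4=44 achieved=105/352

topology: fixed-axis compound train — 2 stages, target 105/352
target = 105/352 in lowest terms: an exact hit needs N1·N3 = k·105 and N2·N4 = k·352 for one integer k, every count in [12, 96]; additionally prefer no 1:1 stage (N1 ≠ N2, N3 ≠ N4)
k = 1: no 1:1-free in-range split of k·105 and k·352 into factor pairs; take k = 2
k = 2: N1·N3 = 210 = 14·15, N2·N4 = 704 = 16·44
achieved = 14·15/(16·44) = 105/352; |achieved − target| = 0 ≤ 21/7040 ✓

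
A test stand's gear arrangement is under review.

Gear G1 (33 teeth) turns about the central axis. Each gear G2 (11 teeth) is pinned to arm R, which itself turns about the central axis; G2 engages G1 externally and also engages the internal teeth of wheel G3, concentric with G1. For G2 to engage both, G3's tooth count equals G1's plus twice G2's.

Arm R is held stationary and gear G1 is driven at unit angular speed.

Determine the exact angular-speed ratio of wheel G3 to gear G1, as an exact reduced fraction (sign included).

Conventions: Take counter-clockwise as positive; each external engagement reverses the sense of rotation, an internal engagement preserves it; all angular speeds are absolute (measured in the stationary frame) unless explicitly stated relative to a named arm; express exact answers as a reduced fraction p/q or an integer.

topology: planetary set — G1 33T / G2 11T / G3 55T, arm = carrier (Willis)
ring teeth: 33 + 2·11 = 55
33(ω_sun−ω_arm) = −55(ω_ring−ω_arm),  ω_arm = 0, ω_sun = 1
ω_ring = 0 − (33/55)(1−0) = -3/5
ω_out/ω_in = -3/5

-3/5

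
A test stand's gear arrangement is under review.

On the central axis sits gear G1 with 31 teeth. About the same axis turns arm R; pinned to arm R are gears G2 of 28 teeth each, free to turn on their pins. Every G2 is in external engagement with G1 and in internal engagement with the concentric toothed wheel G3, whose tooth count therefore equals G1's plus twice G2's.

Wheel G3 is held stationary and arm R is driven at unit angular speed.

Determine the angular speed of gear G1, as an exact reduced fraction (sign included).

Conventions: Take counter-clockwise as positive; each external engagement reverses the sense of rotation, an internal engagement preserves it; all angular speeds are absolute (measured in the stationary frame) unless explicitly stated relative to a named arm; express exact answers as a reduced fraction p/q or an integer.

class = planetary set [G3 = 31+2·28 = 87; Willis about the carrier]
ring teeth: 31 + 2·28 = 87
31(ω_sun−ω_arm) = −87(ω_ring−ω_arm),  ω_ring = 0, ω_arm = 1
ω_sun = 1 − (87/31)(0−1) = 118/31
exact speed ratio = 118/31

118/31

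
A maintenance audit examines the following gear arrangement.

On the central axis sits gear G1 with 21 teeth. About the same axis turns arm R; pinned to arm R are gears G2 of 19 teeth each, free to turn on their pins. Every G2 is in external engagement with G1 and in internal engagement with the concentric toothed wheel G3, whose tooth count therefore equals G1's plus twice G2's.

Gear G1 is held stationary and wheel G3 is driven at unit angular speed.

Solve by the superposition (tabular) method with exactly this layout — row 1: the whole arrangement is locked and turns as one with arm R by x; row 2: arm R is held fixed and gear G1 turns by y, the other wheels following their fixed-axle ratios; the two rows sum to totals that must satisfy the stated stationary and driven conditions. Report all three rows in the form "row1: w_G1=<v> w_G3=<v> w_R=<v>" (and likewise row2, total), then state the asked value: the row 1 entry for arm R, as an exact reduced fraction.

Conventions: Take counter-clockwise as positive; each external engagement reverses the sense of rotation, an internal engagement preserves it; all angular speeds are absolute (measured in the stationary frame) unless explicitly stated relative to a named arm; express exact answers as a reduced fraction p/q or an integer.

row1: w_G1=59/80 w_G3=59/80 w_R=59/80
row2: w_G1=-59/80 w_G3=21/80 w_R=0
total: w_G1=0 w_G3=1 w_R=59/80
asked value: 59/80

planetary set (21T centre, 19T on arm, 59T internal) — Willis relation
superposition row 1 [locked train]: every member turns x
superposition row 2 [arm held]: sun y, ring −(21/59)·y, arm 0
boundary: total ω_sun = x + y = 0 and total ω_ring = x − (21/59)·y = 1  ⇒  y = -59/80, x = 59/80
row 2 ring = −(21/59)·(-59/80) = 21/80
totals (row 1 + row 2): sun 59/80 + (-59/80) = 0, ring 59/80 + 21/80 = 1, arm 59/80 + 0 = 59/80
asked cell (row1, arm) = 59/80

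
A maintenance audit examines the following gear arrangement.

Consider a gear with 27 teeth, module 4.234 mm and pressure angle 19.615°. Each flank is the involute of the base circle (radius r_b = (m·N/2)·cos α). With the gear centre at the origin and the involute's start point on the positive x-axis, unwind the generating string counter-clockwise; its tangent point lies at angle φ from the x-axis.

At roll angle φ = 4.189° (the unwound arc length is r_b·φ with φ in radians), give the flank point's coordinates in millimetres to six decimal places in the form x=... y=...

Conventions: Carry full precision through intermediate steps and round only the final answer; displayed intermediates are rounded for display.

single-mesh involute tooth geometry (27T wheel at module 4.234)
pitch radius r_p = m·N/2 = 4.234·27/2 = 57.159000
base radius r_b = r_p·cos α = 57.159000·cos 19.615° = 53.842040
roll angle φ = 4.189° = 0.07311184 rad
x = r_b·(cos φ + φ·sin φ) = 53.985750
y = r_b·(sin φ − φ·cos φ) = 0.007010

x=53.985750 y=0.007010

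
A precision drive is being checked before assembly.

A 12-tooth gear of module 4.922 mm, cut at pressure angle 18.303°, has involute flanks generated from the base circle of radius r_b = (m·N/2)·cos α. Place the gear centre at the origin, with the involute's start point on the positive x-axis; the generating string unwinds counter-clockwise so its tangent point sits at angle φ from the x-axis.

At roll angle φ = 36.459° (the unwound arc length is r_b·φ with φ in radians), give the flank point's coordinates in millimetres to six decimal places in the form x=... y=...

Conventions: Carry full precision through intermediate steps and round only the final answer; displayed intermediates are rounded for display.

topology: single-mesh involute geometry — m = 4.922, N = 12
pitch radius r_p = m·N/2 = 4.922·12/2 = 29.532000
base radius r_b = r_p·cos α = 29.532000·cos 18.303° = 28.037948
roll angle φ = 36.459° = 0.63632959 rad
x = r_b·(cos φ + φ·sin φ) = 33.152616
y = r_b·(sin φ − φ·cos φ) = 2.311975

x=33.152616 y=2.311975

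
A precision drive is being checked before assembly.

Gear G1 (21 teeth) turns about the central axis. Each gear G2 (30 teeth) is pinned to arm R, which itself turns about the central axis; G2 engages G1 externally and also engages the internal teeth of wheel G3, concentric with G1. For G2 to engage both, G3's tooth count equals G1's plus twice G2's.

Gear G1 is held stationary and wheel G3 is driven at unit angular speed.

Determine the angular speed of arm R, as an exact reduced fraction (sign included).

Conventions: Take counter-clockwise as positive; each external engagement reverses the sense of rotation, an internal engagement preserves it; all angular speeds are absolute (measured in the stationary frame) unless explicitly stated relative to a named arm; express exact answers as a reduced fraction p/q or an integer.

topology: planetary set — G1 21T / G2 30T / G3 81T, arm = carrier (Willis)
ring teeth: 21 + 2·30 = 81
21(ω_sun−ω_arm) = −81(ω_ring−ω_arm),  ω_sun = 0, ω_ring = 1
21(0−ω_arm) = −81(1−ω_arm)  ⇒  102·ω_arm = 81  ⇒  ω_arm = 27/34
exact speed ratio = 27/34

27/34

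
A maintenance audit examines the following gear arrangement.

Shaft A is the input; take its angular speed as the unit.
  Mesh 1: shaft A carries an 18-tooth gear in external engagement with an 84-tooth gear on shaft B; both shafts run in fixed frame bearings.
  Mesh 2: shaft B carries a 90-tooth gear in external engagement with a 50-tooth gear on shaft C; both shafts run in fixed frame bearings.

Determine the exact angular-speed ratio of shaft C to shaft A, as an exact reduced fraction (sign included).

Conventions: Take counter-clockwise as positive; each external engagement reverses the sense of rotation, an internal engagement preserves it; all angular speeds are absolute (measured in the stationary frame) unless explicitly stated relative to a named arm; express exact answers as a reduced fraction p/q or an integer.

class = fixed-axis compound train [2 meshes; 2 ratios multiply, 2 sense flips]
mesh 1 [18T→84T]: running ratio 3/14, sense −
mesh 2 [90T→50T]: running ratio 27/70, sense +
ω_out/ω_in = 27/70

27/70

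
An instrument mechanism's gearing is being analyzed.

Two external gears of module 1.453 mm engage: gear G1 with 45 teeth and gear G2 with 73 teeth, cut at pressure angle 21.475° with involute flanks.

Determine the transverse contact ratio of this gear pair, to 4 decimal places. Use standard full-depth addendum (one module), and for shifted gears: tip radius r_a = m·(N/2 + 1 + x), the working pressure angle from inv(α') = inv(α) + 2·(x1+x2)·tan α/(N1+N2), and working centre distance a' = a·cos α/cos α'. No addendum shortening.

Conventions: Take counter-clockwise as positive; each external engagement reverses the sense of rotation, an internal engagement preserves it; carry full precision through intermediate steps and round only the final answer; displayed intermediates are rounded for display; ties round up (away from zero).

single-mesh involute tooth geometry (45T engaging 73T at module 1.453)
base radii: r_b1 = 30.422902, r_b2 = 49.352707
tip radii: r_a1 = 34.145500, r_a2 = 54.487500
no profile shift: α' = α, a' = a
action lengths: √(r_a1²−r_b1²) = 15.503620, √(r_a2²−r_b2²) = 23.091080
base pitch p_b = π·m·cos α = 4.247838
CR = (15.503620 + 23.091080 − 85.727000·sin 21.47500°)/4.247838 = 1.697441
contact ratio ≈ 1.6974

1.6974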